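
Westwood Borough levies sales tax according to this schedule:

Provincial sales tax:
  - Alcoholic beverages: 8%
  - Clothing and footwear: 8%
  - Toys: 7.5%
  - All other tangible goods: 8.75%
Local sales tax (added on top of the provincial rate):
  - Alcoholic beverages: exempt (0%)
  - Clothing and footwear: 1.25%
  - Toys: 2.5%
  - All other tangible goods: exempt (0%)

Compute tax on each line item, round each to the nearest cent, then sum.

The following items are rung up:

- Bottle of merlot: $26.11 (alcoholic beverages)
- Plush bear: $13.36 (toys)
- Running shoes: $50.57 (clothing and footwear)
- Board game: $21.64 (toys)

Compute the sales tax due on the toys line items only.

$3.50

Plush bear $13.36: toys → 7.5% + 2.5% local = 10% → $1.34
Board game $21.64: toys → 7.5% + 2.5% local = 10% → $2.16
Tax on toys = $1.34 + $2.16 = $3.50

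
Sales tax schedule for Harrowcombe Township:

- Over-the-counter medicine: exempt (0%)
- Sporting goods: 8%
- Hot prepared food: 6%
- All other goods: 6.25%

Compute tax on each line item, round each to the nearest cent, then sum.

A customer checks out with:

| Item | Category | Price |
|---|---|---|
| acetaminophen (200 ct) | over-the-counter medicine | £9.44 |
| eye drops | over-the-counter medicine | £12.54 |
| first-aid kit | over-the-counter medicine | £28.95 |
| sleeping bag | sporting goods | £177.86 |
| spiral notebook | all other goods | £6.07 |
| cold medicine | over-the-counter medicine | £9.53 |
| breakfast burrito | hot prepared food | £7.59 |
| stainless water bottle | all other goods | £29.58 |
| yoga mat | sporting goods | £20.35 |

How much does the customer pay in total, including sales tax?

£320.46

Acetaminophen (200 ct) £9.44: over-the-counter medicine → 0% → £0.00
Eye drops £12.54: over-the-counter medicine → 0% → £0.00
First-aid kit £28.95: over-the-counter medicine → 0% → £0.00
Sleeping bag £177.86: sporting goods → 8% → £14.23
Spiral notebook £6.07: all other goods → 6.25% → £0.38
Cold medicine £9.53: over-the-counter medicine → 0% → £0.00
Breakfast burrito £7.59: hot prepared food → 6% → £0.46
Stainless water bottle £29.58: all other goods → 6.25% → £1.85
Yoga mat £20.35: sporting goods → 8% → £1.63
Subtotal = £301.91; tax = £18.55; total due = £320.46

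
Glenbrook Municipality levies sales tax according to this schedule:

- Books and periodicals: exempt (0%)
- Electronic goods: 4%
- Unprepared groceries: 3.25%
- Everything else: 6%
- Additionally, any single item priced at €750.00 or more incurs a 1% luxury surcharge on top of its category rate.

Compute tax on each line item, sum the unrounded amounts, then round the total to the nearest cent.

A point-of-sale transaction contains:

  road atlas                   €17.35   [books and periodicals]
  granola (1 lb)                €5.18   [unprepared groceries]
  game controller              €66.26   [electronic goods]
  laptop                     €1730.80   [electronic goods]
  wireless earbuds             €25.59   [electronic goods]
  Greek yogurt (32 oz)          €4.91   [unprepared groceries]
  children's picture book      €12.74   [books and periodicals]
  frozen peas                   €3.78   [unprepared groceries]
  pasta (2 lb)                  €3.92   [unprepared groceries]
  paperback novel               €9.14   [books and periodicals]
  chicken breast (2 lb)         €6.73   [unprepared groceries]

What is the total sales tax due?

€91.01

Road atlas €17.35: books and periodicals → 0% → €0.00
Granola (1 lb) €5.18: unprepared groceries → 3.25% → €0.16835
Game controller €66.26: electronic goods → 4% → €2.6504
Laptop €1730.80: electronic goods → 4% + 1% surcharge = 5% → €86.54
Wireless earbuds €25.59: electronic goods → 4% → €1.0236
Greek yogurt (32 oz) €4.91: unprepared groceries → 3.25% → €0.159575
Children's picture book €12.74: books and periodicals → 0% → €0.00
Frozen peas €3.78: unprepared groceries → 3.25% → €0.12285
Pasta (2 lb) €3.92: unprepared groceries → 3.25% → €0.1274
Paperback novel €9.14: books and periodicals → 0% → €0.00
Chicken breast (2 lb) €6.73: unprepared groceries → 3.25% → €0.218725
Unrounded tax sum = €91.0109 → €91.01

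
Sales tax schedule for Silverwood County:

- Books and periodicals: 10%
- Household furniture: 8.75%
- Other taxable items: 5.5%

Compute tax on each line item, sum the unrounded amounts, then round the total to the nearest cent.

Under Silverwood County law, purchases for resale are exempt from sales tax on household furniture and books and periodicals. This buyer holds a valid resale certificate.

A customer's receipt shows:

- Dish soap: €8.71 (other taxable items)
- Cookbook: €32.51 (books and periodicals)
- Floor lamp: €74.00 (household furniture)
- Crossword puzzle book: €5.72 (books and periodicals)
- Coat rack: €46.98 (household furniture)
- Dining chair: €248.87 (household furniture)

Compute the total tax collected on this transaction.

Dish soap €8.71: other taxable items → 5.5% → €0.47905
Cookbook €32.51: books and periodicals, buyer-exempt → 0% → €0.00
Floor lamp €74.00: household furniture, buyer-exempt → 0% → €0.00
Crossword puzzle book €5.72: books and periodicals, buyer-exempt → 0% → €0.00
Coat rack €46.98: household furniture, buyer-exempt → 0% → €0.00
Dining chair €248.87: household furniture, buyer-exempt → 0% → €0.00
Unrounded tax sum = €0.47905 → €0.48

€0.48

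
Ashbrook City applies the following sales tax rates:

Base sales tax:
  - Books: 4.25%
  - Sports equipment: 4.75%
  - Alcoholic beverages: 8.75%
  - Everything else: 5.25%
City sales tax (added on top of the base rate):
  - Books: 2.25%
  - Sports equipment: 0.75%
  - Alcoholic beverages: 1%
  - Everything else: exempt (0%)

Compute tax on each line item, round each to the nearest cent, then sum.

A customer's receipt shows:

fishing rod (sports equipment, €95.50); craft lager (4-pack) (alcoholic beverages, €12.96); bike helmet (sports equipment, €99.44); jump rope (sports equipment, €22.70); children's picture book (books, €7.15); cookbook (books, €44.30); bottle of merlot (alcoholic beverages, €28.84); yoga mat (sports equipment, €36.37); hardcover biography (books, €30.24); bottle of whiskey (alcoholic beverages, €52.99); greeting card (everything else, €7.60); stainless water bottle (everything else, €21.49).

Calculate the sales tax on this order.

Fishing rod €95.50: sports equipment → 4.75% + 0.75% city = 5.5% → €5.25
Craft lager (4-pack) €12.96: alcoholic beverages → 8.75% + 1% city = 9.75% → €1.26
Bike helmet €99.44: sports equipment → 4.75% + 0.75% city = 5.5% → €5.47
Jump rope €22.70: sports equipment → 4.75% + 0.75% city = 5.5% → €1.25
Children's picture book €7.15: books → 4.25% + 2.25% city = 6.5% → €0.46
Cookbook €44.30: books → 4.25% + 2.25% city = 6.5% → €2.88
Bottle of merlot €28.84: alcoholic beverages → 8.75% + 1% city = 9.75% → €2.81
Yoga mat €36.37: sports equipment → 4.75% + 0.75% city = 5.5% → €2.00
Hardcover biography €30.24: books → 4.25% + 2.25% city = 6.5% → €1.97
Bottle of whiskey €52.99: alcoholic beverages → 8.75% + 1% city = 9.75% → €5.17
Greeting card €7.60: everything else → 5.25% + 0% city = 5.25% → €0.40
Stainless water bottle €21.49: everything else → 5.25% + 0% city = 5.25% → €1.13
Total tax = €5.25 + €1.26 + €5.47 + €1.25 + €0.46 + €2.88 + €2.81 + €2.00 + €1.97 + €5.17 + €0.40 + €1.13 = €30.05

€30.05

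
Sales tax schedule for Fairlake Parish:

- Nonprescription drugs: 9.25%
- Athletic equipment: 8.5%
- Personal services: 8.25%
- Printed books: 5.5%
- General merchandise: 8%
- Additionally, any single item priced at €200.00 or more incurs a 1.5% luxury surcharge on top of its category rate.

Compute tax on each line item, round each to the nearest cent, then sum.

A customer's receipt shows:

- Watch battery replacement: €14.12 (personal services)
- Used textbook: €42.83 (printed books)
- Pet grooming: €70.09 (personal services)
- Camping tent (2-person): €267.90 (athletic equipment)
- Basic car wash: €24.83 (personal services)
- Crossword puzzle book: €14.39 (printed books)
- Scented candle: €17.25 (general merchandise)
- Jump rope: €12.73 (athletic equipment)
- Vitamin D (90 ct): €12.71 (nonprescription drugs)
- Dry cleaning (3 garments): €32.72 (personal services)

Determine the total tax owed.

Watch battery replacement €14.12: personal services → 8.25% → €1.16
Used textbook €42.83: printed books → 5.5% → €2.36
Pet grooming €70.09: personal services → 8.25% → €5.78
Camping tent (2-person) €267.90: athletic equipment → 8.5% + 1.5% surcharge = 10% → €26.79
Basic car wash €24.83: personal services → 8.25% → €2.05
Crossword puzzle book €14.39: printed books → 5.5% → €0.79
Scented candle €17.25: general merchandise → 8% → €1.38
Jump rope €12.73: athletic equipment → 8.5% → €1.08
Vitamin D (90 ct) €12.71: nonprescription drugs → 9.25% → €1.18
Dry cleaning (3 garments) €32.72: personal services → 8.25% → €2.70
Total tax = €1.16 + €2.36 + €5.78 + €26.79 + €2.05 + €0.79 + €1.38 + €1.08 + €1.18 + €2.70 = €45.27

€45.27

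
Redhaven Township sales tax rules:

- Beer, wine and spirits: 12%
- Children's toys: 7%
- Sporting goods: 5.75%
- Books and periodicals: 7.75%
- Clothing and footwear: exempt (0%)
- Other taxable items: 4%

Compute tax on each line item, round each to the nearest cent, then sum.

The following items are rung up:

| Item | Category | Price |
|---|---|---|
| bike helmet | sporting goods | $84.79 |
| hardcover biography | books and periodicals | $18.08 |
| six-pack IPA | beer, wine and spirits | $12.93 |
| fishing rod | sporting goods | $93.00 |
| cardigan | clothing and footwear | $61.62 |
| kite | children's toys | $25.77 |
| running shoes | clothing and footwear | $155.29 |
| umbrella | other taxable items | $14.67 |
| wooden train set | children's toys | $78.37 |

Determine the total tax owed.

Bike helmet $84.79: sporting goods → 5.75% → $4.88
Hardcover biography $18.08: books and periodicals → 7.75% → $1.40
Six-pack IPA $12.93: beer, wine and spirits → 12% → $1.55
Fishing rod $93.00: sporting goods → 5.75% → $5.35
Cardigan $61.62: clothing and footwear → 0% → $0.00
Kite $25.77: children's toys → 7% → $1.80
Running shoes $155.29: clothing and footwear → 0% → $0.00
Umbrella $14.67: other taxable items → 4% → $0.59
Wooden train set $78.37: children's toys → 7% → $5.49
Total tax = $4.88 + $1.40 + $1.55 + $5.35 + $1.80 + $0.59 + $5.49 = $21.06

$21.06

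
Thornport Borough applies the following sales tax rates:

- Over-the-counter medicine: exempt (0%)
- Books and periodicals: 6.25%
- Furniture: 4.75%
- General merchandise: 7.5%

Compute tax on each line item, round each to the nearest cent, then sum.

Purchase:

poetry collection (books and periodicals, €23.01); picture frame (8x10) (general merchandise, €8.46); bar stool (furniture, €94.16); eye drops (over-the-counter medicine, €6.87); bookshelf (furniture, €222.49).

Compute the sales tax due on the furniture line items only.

Bar stool €94.16: furniture → 4.75% → €4.47
Bookshelf €222.49: furniture → 4.75% → €10.57
Tax on furniture = €4.47 + €10.57 = €15.04

€15.04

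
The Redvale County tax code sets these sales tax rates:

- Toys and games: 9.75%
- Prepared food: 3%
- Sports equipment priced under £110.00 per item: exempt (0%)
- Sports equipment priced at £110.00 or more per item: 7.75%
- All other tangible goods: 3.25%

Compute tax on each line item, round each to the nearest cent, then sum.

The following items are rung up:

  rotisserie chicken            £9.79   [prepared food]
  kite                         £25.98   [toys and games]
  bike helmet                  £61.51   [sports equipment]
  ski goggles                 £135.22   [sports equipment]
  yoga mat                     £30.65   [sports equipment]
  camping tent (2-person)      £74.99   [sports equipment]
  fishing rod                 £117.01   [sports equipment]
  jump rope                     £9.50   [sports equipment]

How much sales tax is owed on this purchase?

Rotisserie chicken £9.79: prepared food → 3% → £0.29
Kite £25.98: toys and games → 9.75% → £2.53
Bike helmet £61.51: sports equipment, under £110.00 → 0% → £0.00
Ski goggles £135.22: sports equipment, £110.00 or more → 7.75% → £10.48
Yoga mat £30.65: sports equipment, under £110.00 → 0% → £0.00
Camping tent (2-person) £74.99: sports equipment, under £110.00 → 0% → £0.00
Fishing rod £117.01: sports equipment, £110.00 or more → 7.75% → £9.07
Jump rope £9.50: sports equipment, under £110.00 → 0% → £0.00
Total tax = £0.29 + £2.53 + £10.48 + £9.07 = £22.37

£22.37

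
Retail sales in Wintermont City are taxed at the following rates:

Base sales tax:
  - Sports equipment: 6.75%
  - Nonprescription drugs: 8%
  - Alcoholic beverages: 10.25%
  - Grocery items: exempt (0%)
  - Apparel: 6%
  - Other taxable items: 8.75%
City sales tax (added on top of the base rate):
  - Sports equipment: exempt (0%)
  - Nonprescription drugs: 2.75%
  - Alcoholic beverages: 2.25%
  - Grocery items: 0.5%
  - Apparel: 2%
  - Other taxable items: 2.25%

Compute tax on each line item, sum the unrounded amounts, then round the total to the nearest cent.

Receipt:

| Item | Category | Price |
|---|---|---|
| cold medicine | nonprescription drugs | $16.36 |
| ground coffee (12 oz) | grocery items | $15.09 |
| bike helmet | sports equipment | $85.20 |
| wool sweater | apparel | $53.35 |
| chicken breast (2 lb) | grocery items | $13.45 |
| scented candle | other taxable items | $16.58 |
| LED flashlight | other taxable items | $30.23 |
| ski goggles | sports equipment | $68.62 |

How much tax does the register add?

Cold medicine $16.36: nonprescription drugs → 8% + 2.75% city = 10.75% → $1.7587
Ground coffee (12 oz) $15.09: grocery items → 0% + 0.5% city = 0.5% → $0.07545
Bike helmet $85.20: sports equipment → 6.75% + 0% city = 6.75% → $5.751
Wool sweater $53.35: apparel → 6% + 2% city = 8% → $4.268
Chicken breast (2 lb) $13.45: grocery items → 0% + 0.5% city = 0.5% → $0.06725
Scented candle $16.58: other taxable items → 8.75% + 2.25% city = 11% → $1.8238
LED flashlight $30.23: other taxable items → 8.75% + 2.25% city = 11% → $3.3253
Ski goggles $68.62: sports equipment → 6.75% + 0% city = 6.75% → $4.63185
Unrounded tax sum = $21.70135 → $21.70

$21.70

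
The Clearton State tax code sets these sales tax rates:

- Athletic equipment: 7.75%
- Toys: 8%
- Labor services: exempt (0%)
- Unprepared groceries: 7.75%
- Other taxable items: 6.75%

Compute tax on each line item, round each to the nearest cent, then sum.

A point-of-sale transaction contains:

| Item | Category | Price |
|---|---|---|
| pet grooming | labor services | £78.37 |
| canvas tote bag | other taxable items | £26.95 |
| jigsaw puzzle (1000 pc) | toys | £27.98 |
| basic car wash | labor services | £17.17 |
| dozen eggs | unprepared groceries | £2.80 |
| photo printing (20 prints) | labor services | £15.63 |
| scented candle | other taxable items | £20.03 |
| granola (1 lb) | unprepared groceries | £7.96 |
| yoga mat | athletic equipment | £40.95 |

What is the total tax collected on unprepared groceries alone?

Dozen eggs £2.80: unprepared groceries → 7.75% → £0.22
Granola (1 lb) £7.96: unprepared groceries → 7.75% → £0.62
Tax on unprepared groceries = £0.22 + £0.62 = £0.84

£0.84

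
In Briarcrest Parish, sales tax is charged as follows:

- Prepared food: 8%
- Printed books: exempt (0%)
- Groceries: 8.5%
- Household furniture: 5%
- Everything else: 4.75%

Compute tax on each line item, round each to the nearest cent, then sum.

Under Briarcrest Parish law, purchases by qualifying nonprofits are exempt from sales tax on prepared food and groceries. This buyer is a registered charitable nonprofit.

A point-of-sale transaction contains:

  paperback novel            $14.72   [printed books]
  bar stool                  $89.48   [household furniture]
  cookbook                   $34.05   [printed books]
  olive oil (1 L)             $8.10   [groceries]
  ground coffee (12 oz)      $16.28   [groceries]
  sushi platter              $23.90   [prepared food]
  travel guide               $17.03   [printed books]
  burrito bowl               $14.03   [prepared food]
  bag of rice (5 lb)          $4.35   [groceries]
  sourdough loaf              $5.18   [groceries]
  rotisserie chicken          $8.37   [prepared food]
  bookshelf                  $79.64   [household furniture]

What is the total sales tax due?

$8.45

Paperback novel $14.72: printed books → 0% → $0.00
Bar stool $89.48: household furniture → 5% → $4.47
Cookbook $34.05: printed books → 0% → $0.00
Olive oil (1 L) $8.10: groceries, buyer-exempt → 0% → $0.00
Ground coffee (12 oz) $16.28: groceries, buyer-exempt → 0% → $0.00
Sushi platter $23.90: prepared food, buyer-exempt → 0% → $0.00
Travel guide $17.03: printed books → 0% → $0.00
Burrito bowl $14.03: prepared food, buyer-exempt → 0% → $0.00
Bag of rice (5 lb) $4.35: groceries, buyer-exempt → 0% → $0.00
Sourdough loaf $5.18: groceries, buyer-exempt → 0% → $0.00
Rotisserie chicken $8.37: prepared food, buyer-exempt → 0% → $0.00
Bookshelf $79.64: household furniture → 5% → $3.98
Total tax = $4.47 + $3.98 = $8.45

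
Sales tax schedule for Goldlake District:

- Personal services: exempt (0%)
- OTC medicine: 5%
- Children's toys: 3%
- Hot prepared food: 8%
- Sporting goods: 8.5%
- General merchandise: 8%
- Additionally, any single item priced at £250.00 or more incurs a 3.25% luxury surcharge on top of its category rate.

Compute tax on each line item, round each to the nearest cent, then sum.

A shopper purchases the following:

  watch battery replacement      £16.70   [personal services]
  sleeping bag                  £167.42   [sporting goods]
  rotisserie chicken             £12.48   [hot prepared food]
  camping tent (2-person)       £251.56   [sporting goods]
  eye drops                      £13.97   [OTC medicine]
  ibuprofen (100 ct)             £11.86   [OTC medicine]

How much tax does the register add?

£46.08

Watch battery replacement £16.70: personal services → 0% → £0.00
Sleeping bag £167.42: sporting goods → 8.5% → £14.23
Rotisserie chicken £12.48: hot prepared food → 8% → £1.00
Camping tent (2-person) £251.56: sporting goods → 8.5% + 3.25% surcharge = 11.75% → £29.56
Eye drops £13.97: OTC medicine → 5% → £0.70
Ibuprofen (100 ct) £11.86: OTC medicine → 5% → £0.59
Total tax = £14.23 + £1.00 + £29.56 + £0.70 + £0.59 = £46.08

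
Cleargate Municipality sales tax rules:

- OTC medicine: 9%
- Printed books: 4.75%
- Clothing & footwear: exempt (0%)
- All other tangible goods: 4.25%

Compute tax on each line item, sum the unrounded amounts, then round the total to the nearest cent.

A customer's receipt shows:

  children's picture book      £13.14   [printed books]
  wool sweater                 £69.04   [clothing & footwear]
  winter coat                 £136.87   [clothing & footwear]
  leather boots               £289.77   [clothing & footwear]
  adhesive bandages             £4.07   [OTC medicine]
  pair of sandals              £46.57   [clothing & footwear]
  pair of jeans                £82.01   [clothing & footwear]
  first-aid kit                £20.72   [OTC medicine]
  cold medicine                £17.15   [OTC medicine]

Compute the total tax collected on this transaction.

£4.40

Children's picture book £13.14: printed books → 4.75% → £0.62415
Wool sweater £69.04: clothing & footwear → 0% → £0.00
Winter coat £136.87: clothing & footwear → 0% → £0.00
Leather boots £289.77: clothing & footwear → 0% → £0.00
Adhesive bandages £4.07: OTC medicine → 9% → £0.3663
Pair of sandals £46.57: clothing & footwear → 0% → £0.00
Pair of jeans £82.01: clothing & footwear → 0% → £0.00
First-aid kit £20.72: OTC medicine → 9% → £1.8648
Cold medicine £17.15: OTC medicine → 9% → £1.5435
Unrounded tax sum = £4.39875 → £4.40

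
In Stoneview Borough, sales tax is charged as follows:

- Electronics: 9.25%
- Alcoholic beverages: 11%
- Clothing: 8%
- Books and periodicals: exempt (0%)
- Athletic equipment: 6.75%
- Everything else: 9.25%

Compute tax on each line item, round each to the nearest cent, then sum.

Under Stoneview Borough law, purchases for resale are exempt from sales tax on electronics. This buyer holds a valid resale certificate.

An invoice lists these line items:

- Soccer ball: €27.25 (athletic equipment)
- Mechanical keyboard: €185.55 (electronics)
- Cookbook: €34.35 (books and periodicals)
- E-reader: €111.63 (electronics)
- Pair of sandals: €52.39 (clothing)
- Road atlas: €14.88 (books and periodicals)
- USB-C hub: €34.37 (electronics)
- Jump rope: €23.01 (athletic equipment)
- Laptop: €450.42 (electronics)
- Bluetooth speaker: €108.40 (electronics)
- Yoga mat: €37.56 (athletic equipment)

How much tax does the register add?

Soccer ball €27.25: athletic equipment → 6.75% → €1.84
Mechanical keyboard €185.55: electronics, buyer-exempt → 0% → €0.00
Cookbook €34.35: books and periodicals → 0% → €0.00
E-reader €111.63: electronics, buyer-exempt → 0% → €0.00
Pair of sandals €52.39: clothing → 8% → €4.19
Road atlas €14.88: books and periodicals → 0% → €0.00
USB-C hub €34.37: electronics, buyer-exempt → 0% → €0.00
Jump rope €23.01: athletic equipment → 6.75% → €1.55
Laptop €450.42: electronics, buyer-exempt → 0% → €0.00
Bluetooth speaker €108.40: electronics, buyer-exempt → 0% → €0.00
Yoga mat €37.56: athletic equipment → 6.75% → €2.54
Total tax = €1.84 + €4.19 + €1.55 + €2.54 = €10.12

€10.12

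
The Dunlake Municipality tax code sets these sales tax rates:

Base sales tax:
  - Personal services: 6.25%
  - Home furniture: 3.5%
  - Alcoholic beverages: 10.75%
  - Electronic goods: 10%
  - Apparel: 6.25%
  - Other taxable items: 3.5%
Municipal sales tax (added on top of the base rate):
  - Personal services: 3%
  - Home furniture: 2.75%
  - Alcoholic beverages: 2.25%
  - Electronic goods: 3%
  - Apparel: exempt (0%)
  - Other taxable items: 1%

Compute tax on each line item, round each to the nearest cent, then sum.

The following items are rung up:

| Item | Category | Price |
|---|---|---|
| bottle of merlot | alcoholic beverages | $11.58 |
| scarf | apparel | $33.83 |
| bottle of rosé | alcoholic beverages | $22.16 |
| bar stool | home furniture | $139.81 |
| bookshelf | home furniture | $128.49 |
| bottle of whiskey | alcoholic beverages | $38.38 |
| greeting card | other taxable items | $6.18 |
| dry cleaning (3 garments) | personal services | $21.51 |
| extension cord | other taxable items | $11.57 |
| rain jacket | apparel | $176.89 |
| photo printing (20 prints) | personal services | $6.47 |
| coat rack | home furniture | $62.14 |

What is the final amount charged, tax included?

Bottle of merlot $11.58: alcoholic beverages → 10.75% + 2.25% municipal = 13% → $1.51
Scarf $33.83: apparel → 6.25% + 0% municipal = 6.25% → $2.11
Bottle of rosé $22.16: alcoholic beverages → 10.75% + 2.25% municipal = 13% → $2.88
Bar stool $139.81: home furniture → 3.5% + 2.75% municipal = 6.25% → $8.74
Bookshelf $128.49: home furniture → 3.5% + 2.75% municipal = 6.25% → $8.03
Bottle of whiskey $38.38: alcoholic beverages → 10.75% + 2.25% municipal = 13% → $4.99
Greeting card $6.18: other taxable items → 3.5% + 1% municipal = 4.5% → $0.28
Dry cleaning (3 garments) $21.51: personal services → 6.25% + 3% municipal = 9.25% → $1.99
Extension cord $11.57: other taxable items → 3.5% + 1% municipal = 4.5% → $0.52
Rain jacket $176.89: apparel → 6.25% + 0% municipal = 6.25% → $11.06
Photo printing (20 prints) $6.47: personal services → 6.25% + 3% municipal = 9.25% → $0.60
Coat rack $62.14: home furniture → 3.5% + 2.75% municipal = 6.25% → $3.88
Subtotal = $659.01; tax = $46.59; total due = $705.60

$705.60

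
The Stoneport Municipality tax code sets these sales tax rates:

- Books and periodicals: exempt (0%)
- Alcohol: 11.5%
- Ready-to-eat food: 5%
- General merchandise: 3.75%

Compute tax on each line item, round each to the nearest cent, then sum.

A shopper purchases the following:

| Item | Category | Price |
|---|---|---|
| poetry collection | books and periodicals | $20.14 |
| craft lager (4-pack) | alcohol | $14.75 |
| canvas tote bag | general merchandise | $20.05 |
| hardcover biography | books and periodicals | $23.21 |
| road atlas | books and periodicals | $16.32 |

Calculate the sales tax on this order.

$2.45

Poetry collection $20.14: books and periodicals → 0% → $0.00
Craft lager (4-pack) $14.75: alcohol → 11.5% → $1.70
Canvas tote bag $20.05: general merchandise → 3.75% → $0.75
Hardcover biography $23.21: books and periodicals → 0% → $0.00
Road atlas $16.32: books and periodicals → 0% → $0.00
Total tax = $1.70 + $0.75 = $2.45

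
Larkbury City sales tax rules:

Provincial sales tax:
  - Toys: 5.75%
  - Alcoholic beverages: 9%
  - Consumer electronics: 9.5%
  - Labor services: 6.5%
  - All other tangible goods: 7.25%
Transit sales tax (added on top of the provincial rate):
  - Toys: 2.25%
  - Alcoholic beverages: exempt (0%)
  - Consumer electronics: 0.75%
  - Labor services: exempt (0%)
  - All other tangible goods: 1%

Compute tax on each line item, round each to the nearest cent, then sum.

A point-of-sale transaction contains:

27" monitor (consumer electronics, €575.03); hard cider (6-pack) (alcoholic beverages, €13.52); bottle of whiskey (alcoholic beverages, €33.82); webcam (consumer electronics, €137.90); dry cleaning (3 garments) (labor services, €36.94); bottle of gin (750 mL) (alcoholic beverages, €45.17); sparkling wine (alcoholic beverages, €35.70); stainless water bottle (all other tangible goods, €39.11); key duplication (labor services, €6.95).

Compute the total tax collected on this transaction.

€90.69

27" monitor €575.03: consumer electronics → 9.5% + 0.75% transit = 10.25% → €58.94
Hard cider (6-pack) €13.52: alcoholic beverages → 9% + 0% transit = 9% → €1.22
Bottle of whiskey €33.82: alcoholic beverages → 9% + 0% transit = 9% → €3.04
Webcam €137.90: consumer electronics → 9.5% + 0.75% transit = 10.25% → €14.13
Dry cleaning (3 garments) €36.94: labor services → 6.5% + 0% transit = 6.5% → €2.40
Bottle of gin (750 mL) €45.17: alcoholic beverages → 9% + 0% transit = 9% → €4.07
Sparkling wine €35.70: alcoholic beverages → 9% + 0% transit = 9% → €3.21
Stainless water bottle €39.11: all other tangible goods → 7.25% + 1% transit = 8.25% → €3.23
Key duplication €6.95: labor services → 6.5% + 0% transit = 6.5% → €0.45
Total tax = €58.94 + €1.22 + €3.04 + €14.13 + €2.40 + €4.07 + €3.21 + €3.23 + €0.45 = €90.69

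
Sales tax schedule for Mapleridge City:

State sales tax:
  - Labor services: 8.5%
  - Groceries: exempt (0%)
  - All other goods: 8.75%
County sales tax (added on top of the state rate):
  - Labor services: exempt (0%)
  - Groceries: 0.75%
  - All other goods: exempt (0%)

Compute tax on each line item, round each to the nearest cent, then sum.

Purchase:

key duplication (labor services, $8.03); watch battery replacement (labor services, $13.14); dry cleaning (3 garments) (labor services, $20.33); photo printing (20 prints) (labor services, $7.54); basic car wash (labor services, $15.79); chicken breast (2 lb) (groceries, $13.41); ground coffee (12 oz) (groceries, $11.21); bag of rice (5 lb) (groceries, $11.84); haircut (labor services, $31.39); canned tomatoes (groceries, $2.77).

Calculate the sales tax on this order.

$8.47

Key duplication $8.03: labor services → 8.5% + 0% county = 8.5% → $0.68
Watch battery replacement $13.14: labor services → 8.5% + 0% county = 8.5% → $1.12
Dry cleaning (3 garments) $20.33: labor services → 8.5% + 0% county = 8.5% → $1.73
Photo printing (20 prints) $7.54: labor services → 8.5% + 0% county = 8.5% → $0.64
Basic car wash $15.79: labor services → 8.5% + 0% county = 8.5% → $1.34
Chicken breast (2 lb) $13.41: groceries → 0% + 0.75% county = 0.75% → $0.10
Ground coffee (12 oz) $11.21: groceries → 0% + 0.75% county = 0.75% → $0.08
Bag of rice (5 lb) $11.84: groceries → 0% + 0.75% county = 0.75% → $0.09
Haircut $31.39: labor services → 8.5% + 0% county = 8.5% → $2.67
Canned tomatoes $2.77: groceries → 0% + 0.75% county = 0.75% → $0.02
Total tax = $0.68 + $1.12 + $1.73 + $0.64 + $1.34 + $0.10 + $0.08 + $0.09 + $2.67 + $0.02 = $8.47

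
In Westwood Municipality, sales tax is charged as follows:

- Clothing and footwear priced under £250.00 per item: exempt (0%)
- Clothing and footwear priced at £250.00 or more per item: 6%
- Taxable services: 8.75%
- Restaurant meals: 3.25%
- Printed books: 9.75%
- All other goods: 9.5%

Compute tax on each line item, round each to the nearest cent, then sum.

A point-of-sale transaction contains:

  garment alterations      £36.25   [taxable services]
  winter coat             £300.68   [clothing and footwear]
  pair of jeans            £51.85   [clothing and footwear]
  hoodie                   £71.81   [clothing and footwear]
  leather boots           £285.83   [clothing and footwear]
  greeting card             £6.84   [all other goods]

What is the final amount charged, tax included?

£792.27

Garment alterations £36.25: taxable services → 8.75% → £3.17
Winter coat £300.68: clothing and footwear, £250.00 or more → 6% → £18.04
Pair of jeans £51.85: clothing and footwear, under £250.00 → 0% → £0.00
Hoodie £71.81: clothing and footwear, under £250.00 → 0% → £0.00
Leather boots £285.83: clothing and footwear, £250.00 or more → 6% → £17.15
Greeting card £6.84: all other goods → 9.5% → £0.65
Subtotal = £753.26; tax = £39.01; total due = £792.27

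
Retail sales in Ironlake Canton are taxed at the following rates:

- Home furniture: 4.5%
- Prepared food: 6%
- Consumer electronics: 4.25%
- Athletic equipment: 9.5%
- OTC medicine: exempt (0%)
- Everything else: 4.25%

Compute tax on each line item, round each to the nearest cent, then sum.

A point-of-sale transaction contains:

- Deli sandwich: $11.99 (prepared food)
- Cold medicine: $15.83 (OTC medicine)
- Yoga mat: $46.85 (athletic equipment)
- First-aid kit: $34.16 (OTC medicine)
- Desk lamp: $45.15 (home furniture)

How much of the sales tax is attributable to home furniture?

$2.03

Desk lamp $45.15: home furniture → 4.5% → $2.03
Tax on home furniture = $2.03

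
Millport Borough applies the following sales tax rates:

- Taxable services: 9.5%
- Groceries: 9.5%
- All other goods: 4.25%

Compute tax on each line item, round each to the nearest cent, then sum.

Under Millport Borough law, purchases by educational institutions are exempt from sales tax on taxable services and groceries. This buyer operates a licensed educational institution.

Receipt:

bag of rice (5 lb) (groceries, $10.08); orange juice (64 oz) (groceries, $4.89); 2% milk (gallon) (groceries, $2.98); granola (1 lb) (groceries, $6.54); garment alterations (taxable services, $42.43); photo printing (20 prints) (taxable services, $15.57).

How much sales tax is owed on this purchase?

Bag of rice (5 lb) $10.08: groceries, buyer-exempt → 0% → $0.00
Orange juice (64 oz) $4.89: groceries, buyer-exempt → 0% → $0.00
2% milk (gallon) $2.98: groceries, buyer-exempt → 0% → $0.00
Granola (1 lb) $6.54: groceries, buyer-exempt → 0% → $0.00
Garment alterations $42.43: taxable services, buyer-exempt → 0% → $0.00
Photo printing (20 prints) $15.57: taxable services, buyer-exempt → 0% → $0.00
Total tax = $0.00

$0.00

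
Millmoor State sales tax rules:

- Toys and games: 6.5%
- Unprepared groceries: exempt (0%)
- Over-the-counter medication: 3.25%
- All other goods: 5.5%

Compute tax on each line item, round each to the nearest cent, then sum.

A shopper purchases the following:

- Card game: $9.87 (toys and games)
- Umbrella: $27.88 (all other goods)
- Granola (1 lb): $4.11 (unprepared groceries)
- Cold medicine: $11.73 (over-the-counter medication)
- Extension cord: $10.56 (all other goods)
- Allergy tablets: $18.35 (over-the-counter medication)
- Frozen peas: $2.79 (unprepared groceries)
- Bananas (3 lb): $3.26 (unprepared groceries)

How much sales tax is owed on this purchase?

$3.73

Card game $9.87: toys and games → 6.5% → $0.64
Umbrella $27.88: all other goods → 5.5% → $1.53
Granola (1 lb) $4.11: unprepared groceries → 0% → $0.00
Cold medicine $11.73: over-the-counter medication → 3.25% → $0.38
Extension cord $10.56: all other goods → 5.5% → $0.58
Allergy tablets $18.35: over-the-counter medication → 3.25% → $0.60
Frozen peas $2.79: unprepared groceries → 0% → $0.00
Bananas (3 lb) $3.26: unprepared groceries → 0% → $0.00
Total tax = $0.64 + $1.53 + $0.38 + $0.58 + $0.60 = $3.73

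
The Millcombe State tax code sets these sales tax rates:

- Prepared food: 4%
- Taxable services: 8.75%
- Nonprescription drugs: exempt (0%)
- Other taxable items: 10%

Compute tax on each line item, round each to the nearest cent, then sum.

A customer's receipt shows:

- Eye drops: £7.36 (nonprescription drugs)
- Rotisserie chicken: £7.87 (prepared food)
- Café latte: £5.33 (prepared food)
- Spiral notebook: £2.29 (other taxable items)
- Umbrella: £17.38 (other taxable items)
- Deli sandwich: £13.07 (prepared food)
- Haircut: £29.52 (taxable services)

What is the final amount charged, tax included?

£88.41

Eye drops £7.36: nonprescription drugs → 0% → £0.00
Rotisserie chicken £7.87: prepared food → 4% → £0.31
Café latte £5.33: prepared food → 4% → £0.21
Spiral notebook £2.29: other taxable items → 10% → £0.23
Umbrella £17.38: other taxable items → 10% → £1.74
Deli sandwich £13.07: prepared food → 4% → £0.52
Haircut £29.52: taxable services → 8.75% → £2.58
Subtotal = £82.82; tax = £5.59; total due = £88.41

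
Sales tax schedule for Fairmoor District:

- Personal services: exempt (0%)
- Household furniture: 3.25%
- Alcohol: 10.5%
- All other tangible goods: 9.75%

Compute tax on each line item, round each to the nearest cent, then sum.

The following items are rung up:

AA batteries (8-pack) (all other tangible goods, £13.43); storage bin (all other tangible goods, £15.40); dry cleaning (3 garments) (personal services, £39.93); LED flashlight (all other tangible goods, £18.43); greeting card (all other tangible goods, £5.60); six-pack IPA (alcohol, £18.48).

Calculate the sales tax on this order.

£7.10

AA batteries (8-pack) £13.43: all other tangible goods → 9.75% → £1.31
Storage bin £15.40: all other tangible goods → 9.75% → £1.50
Dry cleaning (3 garments) £39.93: personal services → 0% → £0.00
LED flashlight £18.43: all other tangible goods → 9.75% → £1.80
Greeting card £5.60: all other tangible goods → 9.75% → £0.55
Six-pack IPA £18.48: alcohol → 10.5% → £1.94
Total tax = £1.31 + £1.50 + £1.80 + £0.55 + £1.94 = £7.10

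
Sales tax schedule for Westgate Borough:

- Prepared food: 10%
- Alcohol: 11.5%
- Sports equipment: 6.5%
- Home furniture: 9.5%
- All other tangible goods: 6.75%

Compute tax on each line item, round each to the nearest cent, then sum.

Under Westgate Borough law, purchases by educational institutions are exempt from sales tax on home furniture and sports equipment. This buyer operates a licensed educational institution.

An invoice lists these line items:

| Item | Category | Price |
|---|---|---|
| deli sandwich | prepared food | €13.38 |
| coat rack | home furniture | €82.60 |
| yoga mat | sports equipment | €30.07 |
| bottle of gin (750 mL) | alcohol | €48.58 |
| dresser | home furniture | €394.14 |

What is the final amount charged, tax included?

€575.70

Deli sandwich €13.38: prepared food → 10% → €1.34
Coat rack €82.60: home furniture, buyer-exempt → 0% → €0.00
Yoga mat €30.07: sports equipment, buyer-exempt → 0% → €0.00
Bottle of gin (750 mL) €48.58: alcohol → 11.5% → €5.59
Dresser €394.14: home furniture, buyer-exempt → 0% → €0.00
Subtotal = €568.77; tax = €6.93; total due = €575.70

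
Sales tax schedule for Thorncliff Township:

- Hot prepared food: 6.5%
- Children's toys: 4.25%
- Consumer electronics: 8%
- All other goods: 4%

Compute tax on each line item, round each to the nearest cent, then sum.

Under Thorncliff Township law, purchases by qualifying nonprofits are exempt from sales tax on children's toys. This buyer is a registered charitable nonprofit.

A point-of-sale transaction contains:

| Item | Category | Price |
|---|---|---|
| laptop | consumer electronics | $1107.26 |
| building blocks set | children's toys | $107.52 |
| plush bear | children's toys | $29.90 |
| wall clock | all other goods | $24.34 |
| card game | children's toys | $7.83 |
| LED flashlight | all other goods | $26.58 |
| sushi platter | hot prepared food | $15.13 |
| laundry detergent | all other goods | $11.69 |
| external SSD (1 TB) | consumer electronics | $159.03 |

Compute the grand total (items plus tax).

Laptop $1107.26: consumer electronics → 8% → $88.58
Building blocks set $107.52: children's toys, buyer-exempt → 0% → $0.00
Plush bear $29.90: children's toys, buyer-exempt → 0% → $0.00
Wall clock $24.34: all other goods → 4% → $0.97
Card game $7.83: children's toys, buyer-exempt → 0% → $0.00
LED flashlight $26.58: all other goods → 4% → $1.06
Sushi platter $15.13: hot prepared food → 6.5% → $0.98
Laundry detergent $11.69: all other goods → 4% → $0.47
External SSD (1 TB) $159.03: consumer electronics → 8% → $12.72
Subtotal = $1489.28; tax = $104.78; total due = $1594.06

$1594.06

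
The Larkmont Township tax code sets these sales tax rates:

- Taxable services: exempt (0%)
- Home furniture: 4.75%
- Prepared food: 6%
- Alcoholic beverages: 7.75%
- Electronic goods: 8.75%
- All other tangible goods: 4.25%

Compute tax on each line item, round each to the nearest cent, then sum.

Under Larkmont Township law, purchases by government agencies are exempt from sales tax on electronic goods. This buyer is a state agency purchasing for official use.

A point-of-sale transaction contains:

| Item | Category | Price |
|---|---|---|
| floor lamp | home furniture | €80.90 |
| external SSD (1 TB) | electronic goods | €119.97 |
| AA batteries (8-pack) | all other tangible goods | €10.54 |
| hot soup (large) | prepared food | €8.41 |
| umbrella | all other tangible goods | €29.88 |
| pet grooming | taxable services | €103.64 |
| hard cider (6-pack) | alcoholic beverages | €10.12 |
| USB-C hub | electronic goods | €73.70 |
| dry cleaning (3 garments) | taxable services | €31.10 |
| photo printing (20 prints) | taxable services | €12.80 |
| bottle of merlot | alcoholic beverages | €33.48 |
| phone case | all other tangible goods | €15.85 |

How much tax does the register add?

Floor lamp €80.90: home furniture → 4.75% → €3.84
External SSD (1 TB) €119.97: electronic goods, buyer-exempt → 0% → €0.00
AA batteries (8-pack) €10.54: all other tangible goods → 4.25% → €0.45
Hot soup (large) €8.41: prepared food → 6% → €0.50
Umbrella €29.88: all other tangible goods → 4.25% → €1.27
Pet grooming €103.64: taxable services → 0% → €0.00
Hard cider (6-pack) €10.12: alcoholic beverages → 7.75% → €0.78
USB-C hub €73.70: electronic goods, buyer-exempt → 0% → €0.00
Dry cleaning (3 garments) €31.10: taxable services → 0% → €0.00
Photo printing (20 prints) €12.80: taxable services → 0% → €0.00
Bottle of merlot €33.48: alcoholic beverages → 7.75% → €2.59
Phone case €15.85: all other tangible goods → 4.25% → €0.67
Total tax = €3.84 + €0.45 + €0.50 + €1.27 + €0.78 + €2.59 + €0.67 = €10.10

€10.10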